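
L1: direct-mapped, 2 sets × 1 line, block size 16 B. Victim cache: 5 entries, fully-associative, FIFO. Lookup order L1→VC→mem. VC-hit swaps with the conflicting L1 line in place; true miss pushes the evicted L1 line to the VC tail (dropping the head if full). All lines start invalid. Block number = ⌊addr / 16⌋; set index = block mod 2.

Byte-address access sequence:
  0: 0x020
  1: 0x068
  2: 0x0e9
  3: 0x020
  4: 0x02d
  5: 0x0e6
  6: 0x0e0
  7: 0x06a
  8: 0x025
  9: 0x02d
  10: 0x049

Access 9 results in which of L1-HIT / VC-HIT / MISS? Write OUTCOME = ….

OUTCOME = L1-HIT

0: 0x20 (blk 2, set 0) → MISS  vc=[]
1: 0x68 (blk 6, set 0) → MISS  vc=[2]
2: 0xe9 (blk 14, set 0) → MISS  vc=[2, 6]
3: 0x20 (blk 2, set 0) → VC-HIT  vc=[14, 6]
4: 0x2d (blk 2, set 0) → L1-HIT  vc=[14, 6]
5: 0xe6 (blk 14, set 0) → VC-HIT  vc=[2, 6]
6: 0xe0 (blk 14, set 0) → L1-HIT  vc=[2, 6]
7: 0x6a (blk 6, set 0) → VC-HIT  vc=[2, 14]
8: 0x25 (blk 2, set 0) → VC-HIT  vc=[6, 14]
9: 0x2d (blk 2, set 0) → L1-HIT  vc=[6, 14]
10: 0x49 (blk 4, set 0) → MISS  vc=[6, 14, 2]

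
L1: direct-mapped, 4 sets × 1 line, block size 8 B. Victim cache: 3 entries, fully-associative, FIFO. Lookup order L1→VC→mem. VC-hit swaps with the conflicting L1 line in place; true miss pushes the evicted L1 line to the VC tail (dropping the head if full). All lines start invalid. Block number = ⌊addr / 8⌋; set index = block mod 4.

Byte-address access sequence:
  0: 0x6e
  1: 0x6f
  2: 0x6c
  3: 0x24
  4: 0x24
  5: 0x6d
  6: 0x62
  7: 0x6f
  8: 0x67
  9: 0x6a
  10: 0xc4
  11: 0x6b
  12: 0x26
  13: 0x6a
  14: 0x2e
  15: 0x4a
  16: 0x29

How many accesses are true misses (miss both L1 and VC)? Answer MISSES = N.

#0 0x6e→b13/s1 MISS; vc=[]
#1 0x6f→b13/s1 L1-HIT; vc=[]
#2 0x6c→b13/s1 L1-HIT; vc=[]
#3 0x24→b4/s0 MISS; vc=[]
#4 0x24→b4/s0 L1-HIT; vc=[]
#5 0x6d→b13/s1 L1-HIT; vc=[]
#6 0x62→b12/s0 MISS; vc=[4]
#7 0x6f→b13/s1 L1-HIT; vc=[4]
#8 0x67→b12/s0 L1-HIT; vc=[4]
#9 0x6a→b13/s1 L1-HIT; vc=[4]
#10 0xc4→b24/s0 MISS; vc=[4,12]
#11 0x6b→b13/s1 L1-HIT; vc=[4,12]
#12 0x26→b4/s0 VC-HIT; vc=[24,12]
#13 0x6a→b13/s1 L1-HIT; vc=[24,12]
#14 0x2e→b5/s1 MISS; vc=[24,12,13]
#15 0x4a→b9/s1 MISS; vc=[12,13,5]
#16 0x29→b5/s1 VC-HIT; vc=[12,13,9]

MISSES = 6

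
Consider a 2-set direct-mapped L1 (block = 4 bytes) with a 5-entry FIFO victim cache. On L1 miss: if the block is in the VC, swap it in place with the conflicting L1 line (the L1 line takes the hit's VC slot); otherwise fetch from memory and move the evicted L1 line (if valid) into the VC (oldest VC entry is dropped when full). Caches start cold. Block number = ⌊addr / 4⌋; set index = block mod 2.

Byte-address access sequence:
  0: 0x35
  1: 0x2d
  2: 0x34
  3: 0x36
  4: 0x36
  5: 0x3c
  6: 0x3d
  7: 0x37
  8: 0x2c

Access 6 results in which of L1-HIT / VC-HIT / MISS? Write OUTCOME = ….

#0 0x35→b13/s1 MISS; vc=[]
#1 0x2d→b11/s1 MISS; vc=[13]
#2 0x34→b13/s1 VC-HIT; vc=[11]
#3 0x36→b13/s1 L1-HIT; vc=[11]
#4 0x36→b13/s1 L1-HIT; vc=[11]
#5 0x3c→b15/s1 MISS; vc=[11,13]
#6 0x3d→b15/s1 L1-HIT; vc=[11,13]
#7 0x37→b13/s1 VC-HIT; vc=[11,15]
#8 0x2c→b11/s1 VC-HIT; vc=[13,15]

OUTCOME = L1-HIT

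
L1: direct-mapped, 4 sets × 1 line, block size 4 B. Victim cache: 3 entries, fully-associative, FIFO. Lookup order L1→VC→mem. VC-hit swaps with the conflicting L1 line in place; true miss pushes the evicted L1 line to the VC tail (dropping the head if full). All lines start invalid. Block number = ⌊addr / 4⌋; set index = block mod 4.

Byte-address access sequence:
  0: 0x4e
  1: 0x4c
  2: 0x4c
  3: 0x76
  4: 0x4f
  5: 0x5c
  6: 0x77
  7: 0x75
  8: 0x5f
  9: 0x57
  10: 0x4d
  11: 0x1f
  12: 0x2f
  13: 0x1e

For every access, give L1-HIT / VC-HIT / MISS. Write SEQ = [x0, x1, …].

#0 0x4e→b19/s3 MISS; vc=[]
#1 0x4c→b19/s3 L1-HIT; vc=[]
#2 0x4c→b19/s3 L1-HIT; vc=[]
#3 0x76→b29/s1 MISS; vc=[]
#4 0x4f→b19/s3 L1-HIT; vc=[]
#5 0x5c→b23/s3 MISS; vc=[19]
#6 0x77→b29/s1 L1-HIT; vc=[19]
#7 0x75→b29/s1 L1-HIT; vc=[19]
#8 0x5f→b23/s3 L1-HIT; vc=[19]
#9 0x57→b21/s1 MISS; vc=[19,29]
#10 0x4d→b19/s3 VC-HIT; vc=[23,29]
#11 0x1f→b7/s3 MISS; vc=[23,29,19]
#12 0x2f→b11/s3 MISS; vc=[29,19,7]
#13 0x1e→b7/s3 VC-HIT; vc=[29,19,11]

SEQ = [MISS, L1-HIT, L1-HIT, MISS, L1-HIT, MISS, L1-HIT, L1-HIT, L1-HIT, MISS, VC-HIT, MISS, MISS, VC-HIT]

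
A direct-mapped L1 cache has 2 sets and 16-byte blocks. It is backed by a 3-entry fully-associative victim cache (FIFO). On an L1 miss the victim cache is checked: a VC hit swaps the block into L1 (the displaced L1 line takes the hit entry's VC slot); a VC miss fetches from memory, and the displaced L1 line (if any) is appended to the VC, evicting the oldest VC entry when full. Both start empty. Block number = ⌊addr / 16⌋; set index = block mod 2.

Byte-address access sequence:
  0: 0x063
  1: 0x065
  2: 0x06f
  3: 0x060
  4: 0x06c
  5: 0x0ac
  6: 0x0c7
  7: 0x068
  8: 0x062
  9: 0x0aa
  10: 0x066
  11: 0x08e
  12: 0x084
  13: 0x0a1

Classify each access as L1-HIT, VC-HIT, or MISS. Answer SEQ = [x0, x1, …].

SEQ = [MISS, L1-HIT, L1-HIT, L1-HIT, L1-HIT, MISS, MISS, VC-HIT, L1-HIT, VC-HIT, VC-HIT, MISS, L1-HIT, VC-HIT]

#0 0x63→b6/s0 MISS; vc=[]
#1 0x65→b6/s0 L1-HIT; vc=[]
#2 0x6f→b6/s0 L1-HIT; vc=[]
#3 0x60→b6/s0 L1-HIT; vc=[]
#4 0x6c→b6/s0 L1-HIT; vc=[]
#5 0xac→b10/s0 MISS; vc=[6]
#6 0xc7→b12/s0 MISS; vc=[6,10]
#7 0x68→b6/s0 VC-HIT; vc=[12,10]
#8 0x62→b6/s0 L1-HIT; vc=[12,10]
#9 0xaa→b10/s0 VC-HIT; vc=[12,6]
#10 0x66→b6/s0 VC-HIT; vc=[12,10]
#11 0x8e→b8/s0 MISS; vc=[12,10,6]
#12 0x84→b8/s0 L1-HIT; vc=[12,10,6]
#13 0xa1→b10/s0 VC-HIT; vc=[12,8,6]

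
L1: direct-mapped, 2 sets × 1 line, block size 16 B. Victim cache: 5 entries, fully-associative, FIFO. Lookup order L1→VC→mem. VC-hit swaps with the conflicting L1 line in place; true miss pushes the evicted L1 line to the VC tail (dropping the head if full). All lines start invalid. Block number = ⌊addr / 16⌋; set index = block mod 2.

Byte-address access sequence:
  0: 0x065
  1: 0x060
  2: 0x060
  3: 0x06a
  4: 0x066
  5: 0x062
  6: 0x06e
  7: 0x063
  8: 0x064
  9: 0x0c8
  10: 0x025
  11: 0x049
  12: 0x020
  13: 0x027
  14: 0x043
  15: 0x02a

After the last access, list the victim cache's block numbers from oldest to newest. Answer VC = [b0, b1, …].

VC = [6, 12, 4]

  [0] addr=0x65 blk=6 s=0: MISS | VC []
  [1] addr=0x60 blk=6 s=0: L1-HIT | VC []
  [2] addr=0x60 blk=6 s=0: L1-HIT | VC []
  [3] addr=0x6a blk=6 s=0: L1-HIT | VC []
  [4] addr=0x66 blk=6 s=0: L1-HIT | VC []
  [5] addr=0x62 blk=6 s=0: L1-HIT | VC []
  [6] addr=0x6e blk=6 s=0: L1-HIT | VC []
  [7] addr=0x63 blk=6 s=0: L1-HIT | VC []
  [8] addr=0x64 blk=6 s=0: L1-HIT | VC []
  [9] addr=0xc8 blk=12 s=0: MISS | VC [6]
  [10] addr=0x25 blk=2 s=0: MISS | VC [6, 12]
  [11] addr=0x49 blk=4 s=0: MISS | VC [6, 12, 2]
  [12] addr=0x20 blk=2 s=0: VC-HIT | VC [6, 12, 4]
  [13] addr=0x27 blk=2 s=0: L1-HIT | VC [6, 12, 4]
  [14] addr=0x43 blk=4 s=0: VC-HIT | VC [6, 12, 2]
  [15] addr=0x2a blk=2 s=0: VC-HIT | VC [6, 12, 4]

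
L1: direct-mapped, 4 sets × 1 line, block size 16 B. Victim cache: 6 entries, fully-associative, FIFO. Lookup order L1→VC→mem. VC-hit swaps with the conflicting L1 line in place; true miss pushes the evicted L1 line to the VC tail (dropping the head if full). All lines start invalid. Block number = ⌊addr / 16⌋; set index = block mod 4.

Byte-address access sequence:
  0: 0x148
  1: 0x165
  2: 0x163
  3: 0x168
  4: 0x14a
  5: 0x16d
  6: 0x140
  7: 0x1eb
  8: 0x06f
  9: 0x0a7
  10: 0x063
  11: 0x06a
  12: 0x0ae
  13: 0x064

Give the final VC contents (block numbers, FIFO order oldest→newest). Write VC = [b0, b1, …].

#0 0x148→b20/s0 MISS; vc=[]
#1 0x165→b22/s2 MISS; vc=[]
#2 0x163→b22/s2 L1-HIT; vc=[]
#3 0x168→b22/s2 L1-HIT; vc=[]
#4 0x14a→b20/s0 L1-HIT; vc=[]
#5 0x16d→b22/s2 L1-HIT; vc=[]
#6 0x140→b20/s0 L1-HIT; vc=[]
#7 0x1eb→b30/s2 MISS; vc=[22]
#8 0x6f→b6/s2 MISS; vc=[22,30]
#9 0xa7→b10/s2 MISS; vc=[22,30,6]
#10 0x63→b6/s2 VC-HIT; vc=[22,30,10]
#11 0x6a→b6/s2 L1-HIT; vc=[22,30,10]
#12 0xae→b10/s2 VC-HIT; vc=[22,30,6]
#13 0x64→b6/s2 VC-HIT; vc=[22,30,10]

VC = [22, 30, 10]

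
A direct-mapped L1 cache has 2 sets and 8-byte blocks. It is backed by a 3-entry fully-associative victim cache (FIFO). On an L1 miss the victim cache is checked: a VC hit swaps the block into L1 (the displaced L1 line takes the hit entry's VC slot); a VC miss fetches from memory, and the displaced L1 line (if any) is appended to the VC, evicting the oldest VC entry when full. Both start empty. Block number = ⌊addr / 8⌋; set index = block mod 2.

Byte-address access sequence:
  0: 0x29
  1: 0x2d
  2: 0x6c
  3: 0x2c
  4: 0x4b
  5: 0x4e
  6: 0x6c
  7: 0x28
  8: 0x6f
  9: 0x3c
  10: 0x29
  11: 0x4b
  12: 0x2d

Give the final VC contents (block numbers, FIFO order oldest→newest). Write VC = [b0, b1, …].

#0 0x29→b5/s1 MISS; vc=[]
#1 0x2d→b5/s1 L1-HIT; vc=[]
#2 0x6c→b13/s1 MISS; vc=[5]
#3 0x2c→b5/s1 VC-HIT; vc=[13]
#4 0x4b→b9/s1 MISS; vc=[13,5]
#5 0x4e→b9/s1 L1-HIT; vc=[13,5]
#6 0x6c→b13/s1 VC-HIT; vc=[9,5]
#7 0x28→b5/s1 VC-HIT; vc=[9,13]
#8 0x6f→b13/s1 VC-HIT; vc=[9,5]
#9 0x3c→b7/s1 MISS; vc=[9,5,13]
#10 0x29→b5/s1 VC-HIT; vc=[9,7,13]
#11 0x4b→b9/s1 VC-HIT; vc=[5,7,13]
#12 0x2d→b5/s1 VC-HIT; vc=[9,7,13]

VC = [9, 7, 13]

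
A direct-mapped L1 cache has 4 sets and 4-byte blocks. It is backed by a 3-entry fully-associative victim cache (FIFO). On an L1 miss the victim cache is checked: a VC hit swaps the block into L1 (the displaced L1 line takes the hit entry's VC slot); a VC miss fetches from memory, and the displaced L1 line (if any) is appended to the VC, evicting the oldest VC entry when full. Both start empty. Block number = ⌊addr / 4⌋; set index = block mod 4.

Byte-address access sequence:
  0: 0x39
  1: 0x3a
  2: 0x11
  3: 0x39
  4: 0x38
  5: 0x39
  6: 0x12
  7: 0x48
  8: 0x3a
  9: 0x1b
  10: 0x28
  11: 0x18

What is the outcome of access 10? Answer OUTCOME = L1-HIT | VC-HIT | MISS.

OUTCOME = MISS

#0 0x39→b14/s2 MISS; vc=[]
#1 0x3a→b14/s2 L1-HIT; vc=[]
#2 0x11→b4/s0 MISS; vc=[]
#3 0x39→b14/s2 L1-HIT; vc=[]
#4 0x38→b14/s2 L1-HIT; vc=[]
#5 0x39→b14/s2 L1-HIT; vc=[]
#6 0x12→b4/s0 L1-HIT; vc=[]
#7 0x48→b18/s2 MISS; vc=[14]
#8 0x3a→b14/s2 VC-HIT; vc=[18]
#9 0x1b→b6/s2 MISS; vc=[18,14]
#10 0x28→b10/s2 MISS; vc=[18,14,6]
#11 0x18→b6/s2 VC-HIT; vc=[18,14,10]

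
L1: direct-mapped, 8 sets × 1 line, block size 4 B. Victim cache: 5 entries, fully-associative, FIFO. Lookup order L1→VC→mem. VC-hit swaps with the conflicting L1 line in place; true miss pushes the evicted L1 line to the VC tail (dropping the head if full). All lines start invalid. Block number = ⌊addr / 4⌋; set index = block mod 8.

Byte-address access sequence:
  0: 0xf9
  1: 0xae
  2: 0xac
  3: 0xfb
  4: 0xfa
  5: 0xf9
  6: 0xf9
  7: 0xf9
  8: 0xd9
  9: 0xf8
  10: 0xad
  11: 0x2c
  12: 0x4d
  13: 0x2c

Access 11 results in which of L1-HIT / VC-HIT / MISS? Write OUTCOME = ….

  [0] addr=0xf9 blk=62 s=6: MISS | VC []
  [1] addr=0xae blk=43 s=3: MISS | VC []
  [2] addr=0xac blk=43 s=3: L1-HIT | VC []
  [3] addr=0xfb blk=62 s=6: L1-HIT | VC []
  [4] addr=0xfa blk=62 s=6: L1-HIT | VC []
  [5] addr=0xf9 blk=62 s=6: L1-HIT | VC []
  [6] addr=0xf9 blk=62 s=6: L1-HIT | VC []
  [7] addr=0xf9 blk=62 s=6: L1-HIT | VC []
  [8] addr=0xd9 blk=54 s=6: MISS | VC [62]
  [9] addr=0xf8 blk=62 s=6: VC-HIT | VC [54]
  [10] addr=0xad blk=43 s=3: L1-HIT | VC [54]
  [11] addr=0x2c blk=11 s=3: MISS | VC [54, 43]
  [12] addr=0x4d blk=19 s=3: MISS | VC [54, 43, 11]
  [13] addr=0x2c blk=11 s=3: VC-HIT | VC [54, 43, 19]

OUTCOME = MISS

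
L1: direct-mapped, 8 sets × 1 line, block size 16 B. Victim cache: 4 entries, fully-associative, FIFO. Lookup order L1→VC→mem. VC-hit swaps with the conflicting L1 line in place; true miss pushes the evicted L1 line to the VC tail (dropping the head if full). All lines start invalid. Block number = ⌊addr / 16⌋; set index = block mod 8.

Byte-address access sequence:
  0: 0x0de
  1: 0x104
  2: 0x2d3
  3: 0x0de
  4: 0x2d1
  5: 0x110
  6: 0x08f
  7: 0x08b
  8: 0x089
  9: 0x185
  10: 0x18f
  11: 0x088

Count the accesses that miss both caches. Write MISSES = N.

MISSES = 6

0: 0xde (blk 13, set 5) → MISS  vc=[]
1: 0x104 (blk 16, set 0) → MISS  vc=[]
2: 0x2d3 (blk 45, set 5) → MISS  vc=[13]
3: 0xde (blk 13, set 5) → VC-HIT  vc=[45]
4: 0x2d1 (blk 45, set 5) → VC-HIT  vc=[13]
5: 0x110 (blk 17, set 1) → MISS  vc=[13]
6: 0x8f (blk 8, set 0) → MISS  vc=[13, 16]
7: 0x8b (blk 8, set 0) → L1-HIT  vc=[13, 16]
8: 0x89 (blk 8, set 0) → L1-HIT  vc=[13, 16]
9: 0x185 (blk 24, set 0) → MISS  vc=[13, 16, 8]
10: 0x18f (blk 24, set 0) → L1-HIT  vc=[13, 16, 8]
11: 0x88 (blk 8, set 0) → VC-HIT  vc=[13, 16, 24]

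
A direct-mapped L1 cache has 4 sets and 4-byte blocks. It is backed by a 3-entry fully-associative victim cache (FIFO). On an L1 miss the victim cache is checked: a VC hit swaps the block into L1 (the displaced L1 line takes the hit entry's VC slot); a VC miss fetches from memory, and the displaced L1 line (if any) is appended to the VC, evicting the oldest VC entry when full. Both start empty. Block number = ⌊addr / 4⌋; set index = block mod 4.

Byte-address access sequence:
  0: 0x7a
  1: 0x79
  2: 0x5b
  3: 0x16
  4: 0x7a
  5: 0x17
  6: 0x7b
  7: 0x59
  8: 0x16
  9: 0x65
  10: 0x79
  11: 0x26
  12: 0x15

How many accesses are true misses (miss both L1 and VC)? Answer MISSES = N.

0: 0x7a (blk 30, set 2) → MISS  vc=[]
1: 0x79 (blk 30, set 2) → L1-HIT  vc=[]
2: 0x5b (blk 22, set 2) → MISS  vc=[30]
3: 0x16 (blk 5, set 1) → MISS  vc=[30]
4: 0x7a (blk 30, set 2) → VC-HIT  vc=[22]
5: 0x17 (blk 5, set 1) → L1-HIT  vc=[22]
6: 0x7b (blk 30, set 2) → L1-HIT  vc=[22]
7: 0x59 (blk 22, set 2) → VC-HIT  vc=[30]
8: 0x16 (blk 5, set 1) → L1-HIT  vc=[30]
9: 0x65 (blk 25, set 1) → MISS  vc=[30, 5]
10: 0x79 (blk 30, set 2) → VC-HIT  vc=[22, 5]
11: 0x26 (blk 9, set 1) → MISS  vc=[22, 5, 25]
12: 0x15 (blk 5, set 1) → VC-HIT  vc=[22, 9, 25]

MISSES = 5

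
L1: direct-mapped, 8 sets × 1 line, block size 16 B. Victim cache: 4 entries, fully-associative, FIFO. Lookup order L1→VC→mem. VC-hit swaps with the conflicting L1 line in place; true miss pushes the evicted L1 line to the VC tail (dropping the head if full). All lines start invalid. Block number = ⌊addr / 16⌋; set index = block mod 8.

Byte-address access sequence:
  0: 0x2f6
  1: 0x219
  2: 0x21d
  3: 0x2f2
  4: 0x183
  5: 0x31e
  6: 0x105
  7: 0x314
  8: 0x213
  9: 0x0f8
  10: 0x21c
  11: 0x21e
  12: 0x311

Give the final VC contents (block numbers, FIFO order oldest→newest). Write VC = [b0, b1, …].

VC = [33, 24, 47]

0: 0x2f6 (blk 47, set 7) → MISS  vc=[]
1: 0x219 (blk 33, set 1) → MISS  vc=[]
2: 0x21d (blk 33, set 1) → L1-HIT  vc=[]
3: 0x2f2 (blk 47, set 7) → L1-HIT  vc=[]
4: 0x183 (blk 24, set 0) → MISS  vc=[]
5: 0x31e (blk 49, set 1) → MISS  vc=[33]
6: 0x105 (blk 16, set 0) → MISS  vc=[33, 24]
7: 0x314 (blk 49, set 1) → L1-HIT  vc=[33, 24]
8: 0x213 (blk 33, set 1) → VC-HIT  vc=[49, 24]
9: 0xf8 (blk 15, set 7) → MISS  vc=[49, 24, 47]
10: 0x21c (blk 33, set 1) → L1-HIT  vc=[49, 24, 47]
11: 0x21e (blk 33, set 1) → L1-HIT  vc=[49, 24, 47]
12: 0x311 (blk 49, set 1) → VC-HIT  vc=[33, 24, 47]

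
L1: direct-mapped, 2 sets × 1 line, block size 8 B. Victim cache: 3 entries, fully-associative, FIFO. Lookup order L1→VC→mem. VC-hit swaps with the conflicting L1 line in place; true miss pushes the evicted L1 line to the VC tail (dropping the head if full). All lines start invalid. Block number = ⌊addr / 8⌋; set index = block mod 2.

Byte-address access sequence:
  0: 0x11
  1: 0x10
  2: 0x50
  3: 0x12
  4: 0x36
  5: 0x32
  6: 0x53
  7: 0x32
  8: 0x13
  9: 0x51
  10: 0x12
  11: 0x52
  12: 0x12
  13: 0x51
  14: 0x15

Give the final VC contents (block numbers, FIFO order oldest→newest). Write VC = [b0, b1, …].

  [0] addr=0x11 blk=2 s=0: MISS | VC []
  [1] addr=0x10 blk=2 s=0: L1-HIT | VC []
  [2] addr=0x50 blk=10 s=0: MISS | VC [2]
  [3] addr=0x12 blk=2 s=0: VC-HIT | VC [10]
  [4] addr=0x36 blk=6 s=0: MISS | VC [10, 2]
  [5] addr=0x32 blk=6 s=0: L1-HIT | VC [10, 2]
  [6] addr=0x53 blk=10 s=0: VC-HIT | VC [6, 2]
  [7] addr=0x32 blk=6 s=0: VC-HIT | VC [10, 2]
  [8] addr=0x13 blk=2 s=0: VC-HIT | VC [10, 6]
  [9] addr=0x51 blk=10 s=0: VC-HIT | VC [2, 6]
  [10] addr=0x12 blk=2 s=0: VC-HIT | VC [10, 6]
  [11] addr=0x52 blk=10 s=0: VC-HIT | VC [2, 6]
  [12] addr=0x12 blk=2 s=0: VC-HIT | VC [10, 6]
  [13] addr=0x51 blk=10 s=0: VC-HIT | VC [2, 6]
  [14] addr=0x15 blk=2 s=0: VC-HIT | VC [10, 6]

VC = [10, 6]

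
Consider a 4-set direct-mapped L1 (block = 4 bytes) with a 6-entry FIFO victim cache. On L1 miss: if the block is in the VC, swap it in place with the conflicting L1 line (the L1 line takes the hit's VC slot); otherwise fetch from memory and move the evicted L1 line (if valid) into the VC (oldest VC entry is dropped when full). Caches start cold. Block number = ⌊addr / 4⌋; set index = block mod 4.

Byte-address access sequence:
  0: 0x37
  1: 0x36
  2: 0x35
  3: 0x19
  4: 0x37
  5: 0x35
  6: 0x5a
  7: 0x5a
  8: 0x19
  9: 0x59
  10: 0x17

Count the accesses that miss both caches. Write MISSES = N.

MISSES = 4

#0 0x37→b13/s1 MISS; vc=[]
#1 0x36→b13/s1 L1-HIT; vc=[]
#2 0x35→b13/s1 L1-HIT; vc=[]
#3 0x19→b6/s2 MISS; vc=[]
#4 0x37→b13/s1 L1-HIT; vc=[]
#5 0x35→b13/s1 L1-HIT; vc=[]
#6 0x5a→b22/s2 MISS; vc=[6]
#7 0x5a→b22/s2 L1-HIT; vc=[6]
#8 0x19→b6/s2 VC-HIT; vc=[22]
#9 0x59→b22/s2 VC-HIT; vc=[6]
#10 0x17→b5/s1 MISS; vc=[6,13]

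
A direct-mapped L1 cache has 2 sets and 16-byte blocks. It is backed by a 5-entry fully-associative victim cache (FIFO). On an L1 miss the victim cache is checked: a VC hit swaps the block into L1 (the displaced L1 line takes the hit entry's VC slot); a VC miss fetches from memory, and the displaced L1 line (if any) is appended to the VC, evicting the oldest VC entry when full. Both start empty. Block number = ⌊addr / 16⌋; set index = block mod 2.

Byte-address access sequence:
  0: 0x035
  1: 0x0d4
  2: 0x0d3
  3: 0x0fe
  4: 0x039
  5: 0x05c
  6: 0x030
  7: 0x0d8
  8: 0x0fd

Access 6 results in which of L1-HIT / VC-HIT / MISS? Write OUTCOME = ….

0: 0x35 (blk 3, set 1) → MISS  vc=[]
1: 0xd4 (blk 13, set 1) → MISS  vc=[3]
2: 0xd3 (blk 13, set 1) → L1-HIT  vc=[3]
3: 0xfe (blk 15, set 1) → MISS  vc=[3, 13]
4: 0x39 (blk 3, set 1) → VC-HIT  vc=[15, 13]
5: 0x5c (blk 5, set 1) → MISS  vc=[15, 13, 3]
6: 0x30 (blk 3, set 1) → VC-HIT  vc=[15, 13, 5]
7: 0xd8 (blk 13, set 1) → VC-HIT  vc=[15, 3, 5]
8: 0xfd (blk 15, set 1) → VC-HIT  vc=[13, 3, 5]

OUTCOME = VC-HIT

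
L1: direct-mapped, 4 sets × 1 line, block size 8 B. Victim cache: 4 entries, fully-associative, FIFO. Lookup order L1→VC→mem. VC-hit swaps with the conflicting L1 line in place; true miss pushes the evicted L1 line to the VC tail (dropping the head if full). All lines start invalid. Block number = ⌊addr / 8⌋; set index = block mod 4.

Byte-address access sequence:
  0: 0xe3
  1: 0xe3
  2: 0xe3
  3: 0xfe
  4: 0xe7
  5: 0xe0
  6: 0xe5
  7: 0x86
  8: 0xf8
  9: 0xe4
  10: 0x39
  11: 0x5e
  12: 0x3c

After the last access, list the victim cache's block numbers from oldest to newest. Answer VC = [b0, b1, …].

0: 0xe3 (blk 28, set 0) → MISS  vc=[]
1: 0xe3 (blk 28, set 0) → L1-HIT  vc=[]
2: 0xe3 (blk 28, set 0) → L1-HIT  vc=[]
3: 0xfe (blk 31, set 3) → MISS  vc=[]
4: 0xe7 (blk 28, set 0) → L1-HIT  vc=[]
5: 0xe0 (blk 28, set 0) → L1-HIT  vc=[]
6: 0xe5 (blk 28, set 0) → L1-HIT  vc=[]
7: 0x86 (blk 16, set 0) → MISS  vc=[28]
8: 0xf8 (blk 31, set 3) → L1-HIT  vc=[28]
9: 0xe4 (blk 28, set 0) → VC-HIT  vc=[16]
10: 0x39 (blk 7, set 3) → MISS  vc=[16, 31]
11: 0x5e (blk 11, set 3) → MISS  vc=[16, 31, 7]
12: 0x3c (blk 7, set 3) → VC-HIT  vc=[16, 31, 11]

VC = [16, 31, 11]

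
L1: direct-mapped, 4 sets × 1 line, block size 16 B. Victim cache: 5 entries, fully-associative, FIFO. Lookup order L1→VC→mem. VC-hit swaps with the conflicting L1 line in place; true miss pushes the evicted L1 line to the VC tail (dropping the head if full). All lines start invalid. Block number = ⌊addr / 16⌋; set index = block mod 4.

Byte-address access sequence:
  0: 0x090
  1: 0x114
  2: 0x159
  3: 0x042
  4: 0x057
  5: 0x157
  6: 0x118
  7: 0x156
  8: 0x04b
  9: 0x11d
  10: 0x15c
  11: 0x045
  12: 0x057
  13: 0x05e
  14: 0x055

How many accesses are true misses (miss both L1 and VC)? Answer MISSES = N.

MISSES = 5

  [0] addr=0x90 blk=9 s=1: MISS | VC []
  [1] addr=0x114 blk=17 s=1: MISS | VC [9]
  [2] addr=0x159 blk=21 s=1: MISS | VC [9, 17]
  [3] addr=0x42 blk=4 s=0: MISS | VC [9, 17]
  [4] addr=0x57 blk=5 s=1: MISS | VC [9, 17, 21]
  [5] addr=0x157 blk=21 s=1: VC-HIT | VC [9, 17, 5]
  [6] addr=0x118 blk=17 s=1: VC-HIT | VC [9, 21, 5]
  [7] addr=0x156 blk=21 s=1: VC-HIT | VC [9, 17, 5]
  [8] addr=0x4b blk=4 s=0: L1-HIT | VC [9, 17, 5]
  [9] addr=0x11d blk=17 s=1: VC-HIT | VC [9, 21, 5]
  [10] addr=0x15c blk=21 s=1: VC-HIT | VC [9, 17, 5]
  [11] addr=0x45 blk=4 s=0: L1-HIT | VC [9, 17, 5]
  [12] addr=0x57 blk=5 s=1: VC-HIT | VC [9, 17, 21]
  [13] addr=0x5e blk=5 s=1: L1-HIT | VC [9, 17, 21]
  [14] addr=0x55 blk=5 s=1: L1-HIT | VC [9, 17, 21]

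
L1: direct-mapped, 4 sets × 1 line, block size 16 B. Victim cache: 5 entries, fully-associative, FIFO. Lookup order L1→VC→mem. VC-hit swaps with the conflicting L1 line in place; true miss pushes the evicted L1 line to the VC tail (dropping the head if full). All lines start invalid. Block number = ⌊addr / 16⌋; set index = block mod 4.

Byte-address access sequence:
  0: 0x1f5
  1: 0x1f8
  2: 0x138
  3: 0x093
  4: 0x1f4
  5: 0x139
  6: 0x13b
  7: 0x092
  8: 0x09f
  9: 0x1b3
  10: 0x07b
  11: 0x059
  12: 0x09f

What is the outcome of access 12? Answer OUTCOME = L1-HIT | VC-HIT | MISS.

OUTCOME = VC-HIT

0: 0x1f5 (blk 31, set 3) → MISS  vc=[]
1: 0x1f8 (blk 31, set 3) → L1-HIT  vc=[]
2: 0x138 (blk 19, set 3) → MISS  vc=[31]
3: 0x93 (blk 9, set 1) → MISS  vc=[31]
4: 0x1f4 (blk 31, set 3) → VC-HIT  vc=[19]
5: 0x139 (blk 19, set 3) → VC-HIT  vc=[31]
6: 0x13b (blk 19, set 3) → L1-HIT  vc=[31]
7: 0x92 (blk 9, set 1) → L1-HIT  vc=[31]
8: 0x9f (blk 9, set 1) → L1-HIT  vc=[31]
9: 0x1b3 (blk 27, set 3) → MISS  vc=[31, 19]
10: 0x7b (blk 7, set 3) → MISS  vc=[31, 19, 27]
11: 0x59 (blk 5, set 1) → MISS  vc=[31, 19, 27, 9]
12: 0x9f (blk 9, set 1) → VC-HIT  vc=[31, 19, 27, 5]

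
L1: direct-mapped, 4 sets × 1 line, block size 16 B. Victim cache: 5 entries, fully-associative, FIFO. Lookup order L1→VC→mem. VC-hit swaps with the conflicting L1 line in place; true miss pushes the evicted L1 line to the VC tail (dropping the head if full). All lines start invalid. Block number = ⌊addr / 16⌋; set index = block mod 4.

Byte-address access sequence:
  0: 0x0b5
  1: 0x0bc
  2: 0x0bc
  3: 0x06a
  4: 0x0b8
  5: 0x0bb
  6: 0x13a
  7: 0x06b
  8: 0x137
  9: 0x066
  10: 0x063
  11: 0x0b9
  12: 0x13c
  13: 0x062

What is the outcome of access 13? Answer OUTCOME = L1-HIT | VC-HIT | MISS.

0: 0xb5 (blk 11, set 3) → MISS  vc=[]
1: 0xbc (blk 11, set 3) → L1-HIT  vc=[]
2: 0xbc (blk 11, set 3) → L1-HIT  vc=[]
3: 0x6a (blk 6, set 2) → MISS  vc=[]
4: 0xb8 (blk 11, set 3) → L1-HIT  vc=[]
5: 0xbb (blk 11, set 3) → L1-HIT  vc=[]
6: 0x13a (blk 19, set 3) → MISS  vc=[11]
7: 0x6b (blk 6, set 2) → L1-HIT  vc=[11]
8: 0x137 (blk 19, set 3) → L1-HIT  vc=[11]
9: 0x66 (blk 6, set 2) → L1-HIT  vc=[11]
10: 0x63 (blk 6, set 2) → L1-HIT  vc=[11]
11: 0xb9 (blk 11, set 3) → VC-HIT  vc=[19]
12: 0x13c (blk 19, set 3) → VC-HIT  vc=[11]
13: 0x62 (blk 6, set 2) → L1-HIT  vc=[11]

OUTCOME = L1-HIT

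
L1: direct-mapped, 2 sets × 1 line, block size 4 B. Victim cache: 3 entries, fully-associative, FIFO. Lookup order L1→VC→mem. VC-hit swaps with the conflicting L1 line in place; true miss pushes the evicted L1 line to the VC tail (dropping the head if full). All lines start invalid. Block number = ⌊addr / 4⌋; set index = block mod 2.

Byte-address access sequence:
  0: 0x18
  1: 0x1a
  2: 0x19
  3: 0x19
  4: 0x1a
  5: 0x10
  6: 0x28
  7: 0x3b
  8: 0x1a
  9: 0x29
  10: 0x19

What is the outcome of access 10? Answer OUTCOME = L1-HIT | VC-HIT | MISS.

  [0] addr=0x18 blk=6 s=0: MISS | VC []
  [1] addr=0x1a blk=6 s=0: L1-HIT | VC []
  [2] addr=0x19 blk=6 s=0: L1-HIT | VC []
  [3] addr=0x19 blk=6 s=0: L1-HIT | VC []
  [4] addr=0x1a blk=6 s=0: L1-HIT | VC []
  [5] addr=0x10 blk=4 s=0: MISS | VC [6]
  [6] addr=0x28 blk=10 s=0: MISS | VC [6, 4]
  [7] addr=0x3b blk=14 s=0: MISS | VC [6, 4, 10]
  [8] addr=0x1a blk=6 s=0: VC-HIT | VC [14, 4, 10]
  [9] addr=0x29 blk=10 s=0: VC-HIT | VC [14, 4, 6]
  [10] addr=0x19 blk=6 s=0: VC-HIT | VC [14, 4, 10]

OUTCOME = VC-HIT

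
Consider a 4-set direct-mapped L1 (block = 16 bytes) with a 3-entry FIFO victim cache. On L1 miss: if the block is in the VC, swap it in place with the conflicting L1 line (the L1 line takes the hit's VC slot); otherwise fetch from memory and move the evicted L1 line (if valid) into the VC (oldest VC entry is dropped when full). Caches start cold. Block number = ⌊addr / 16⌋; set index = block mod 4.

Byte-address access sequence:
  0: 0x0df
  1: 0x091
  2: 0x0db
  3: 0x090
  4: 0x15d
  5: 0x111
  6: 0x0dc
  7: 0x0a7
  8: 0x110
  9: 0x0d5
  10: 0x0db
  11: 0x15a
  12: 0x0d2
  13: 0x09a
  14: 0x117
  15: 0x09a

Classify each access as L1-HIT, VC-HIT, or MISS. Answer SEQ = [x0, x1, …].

SEQ = [MISS, MISS, VC-HIT, VC-HIT, MISS, MISS, VC-HIT, MISS, VC-HIT, VC-HIT, L1-HIT, VC-HIT, VC-HIT, VC-HIT, VC-HIT, VC-HIT]

#0 0xdf→b13/s1 MISS; vc=[]
#1 0x91→b9/s1 MISS; vc=[13]
#2 0xdb→b13/s1 VC-HIT; vc=[9]
#3 0x90→b9/s1 VC-HIT; vc=[13]
#4 0x15d→b21/s1 MISS; vc=[13,9]
#5 0x111→b17/s1 MISS; vc=[13,9,21]
#6 0xdc→b13/s1 VC-HIT; vc=[17,9,21]
#7 0xa7→b10/s2 MISS; vc=[17,9,21]
#8 0x110→b17/s1 VC-HIT; vc=[13,9,21]
#9 0xd5→b13/s1 VC-HIT; vc=[17,9,21]
#10 0xdb→b13/s1 L1-HIT; vc=[17,9,21]
#11 0x15a→b21/s1 VC-HIT; vc=[17,9,13]
#12 0xd2→b13/s1 VC-HIT; vc=[17,9,21]
#13 0x9a→b9/s1 VC-HIT; vc=[17,13,21]
#14 0x117→b17/s1 VC-HIT; vc=[9,13,21]
#15 0x9a→b9/s1 VC-HIT; vc=[17,13,21]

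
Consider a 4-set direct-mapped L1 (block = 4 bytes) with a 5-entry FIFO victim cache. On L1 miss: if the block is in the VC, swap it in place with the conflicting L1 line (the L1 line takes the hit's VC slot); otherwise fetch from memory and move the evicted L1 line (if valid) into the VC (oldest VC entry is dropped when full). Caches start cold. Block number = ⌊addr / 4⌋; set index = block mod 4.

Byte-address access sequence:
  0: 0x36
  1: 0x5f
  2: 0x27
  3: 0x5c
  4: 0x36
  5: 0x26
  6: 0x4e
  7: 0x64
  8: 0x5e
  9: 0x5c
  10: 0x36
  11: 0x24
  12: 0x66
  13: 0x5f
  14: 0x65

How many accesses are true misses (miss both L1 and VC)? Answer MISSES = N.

#0 0x36→b13/s1 MISS; vc=[]
#1 0x5f→b23/s3 MISS; vc=[]
#2 0x27→b9/s1 MISS; vc=[13]
#3 0x5c→b23/s3 L1-HIT; vc=[13]
#4 0x36→b13/s1 VC-HIT; vc=[9]
#5 0x26→b9/s1 VC-HIT; vc=[13]
#6 0x4e→b19/s3 MISS; vc=[13,23]
#7 0x64→b25/s1 MISS; vc=[13,23,9]
#8 0x5e→b23/s3 VC-HIT; vc=[13,19,9]
#9 0x5c→b23/s3 L1-HIT; vc=[13,19,9]
#10 0x36→b13/s1 VC-HIT; vc=[25,19,9]
#11 0x24→b9/s1 VC-HIT; vc=[25,19,13]
#12 0x66→b25/s1 VC-HIT; vc=[9,19,13]
#13 0x5f→b23/s3 L1-HIT; vc=[9,19,13]
#14 0x65→b25/s1 L1-HIT; vc=[9,19,13]

MISSES = 5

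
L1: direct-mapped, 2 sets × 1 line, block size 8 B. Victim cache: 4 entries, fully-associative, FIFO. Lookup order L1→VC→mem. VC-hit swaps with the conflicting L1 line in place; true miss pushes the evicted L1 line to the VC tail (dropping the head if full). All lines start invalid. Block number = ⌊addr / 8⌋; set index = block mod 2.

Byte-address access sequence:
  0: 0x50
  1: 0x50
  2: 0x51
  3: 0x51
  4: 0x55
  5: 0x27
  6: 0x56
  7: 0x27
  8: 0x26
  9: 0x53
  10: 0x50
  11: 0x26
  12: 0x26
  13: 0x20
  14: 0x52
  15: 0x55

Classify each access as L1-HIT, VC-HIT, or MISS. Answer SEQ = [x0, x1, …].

  [0] addr=0x50 blk=10 s=0: MISS | VC []
  [1] addr=0x50 blk=10 s=0: L1-HIT | VC []
  [2] addr=0x51 blk=10 s=0: L1-HIT | VC []
  [3] addr=0x51 blk=10 s=0: L1-HIT | VC []
  [4] addr=0x55 blk=10 s=0: L1-HIT | VC []
  [5] addr=0x27 blk=4 s=0: MISS | VC [10]
  [6] addr=0x56 blk=10 s=0: VC-HIT | VC [4]
  [7] addr=0x27 blk=4 s=0: VC-HIT | VC [10]
  [8] addr=0x26 blk=4 s=0: L1-HIT | VC [10]
  [9] addr=0x53 blk=10 s=0: VC-HIT | VC [4]
  [10] addr=0x50 blk=10 s=0: L1-HIT | VC [4]
  [11] addr=0x26 blk=4 s=0: VC-HIT | VC [10]
  [12] addr=0x26 blk=4 s=0: L1-HIT | VC [10]
  [13] addr=0x20 blk=4 s=0: L1-HIT | VC [10]
  [14] addr=0x52 blk=10 s=0: VC-HIT | VC [4]
  [15] addr=0x55 blk=10 s=0: L1-HIT | VC [4]

SEQ = [MISS, L1-HIT, L1-HIT, L1-HIT, L1-HIT, MISS, VC-HIT, VC-HIT, L1-HIT, VC-HIT, L1-HIT, VC-HIT, L1-HIT, L1-HIT, VC-HIT, L1-HIT]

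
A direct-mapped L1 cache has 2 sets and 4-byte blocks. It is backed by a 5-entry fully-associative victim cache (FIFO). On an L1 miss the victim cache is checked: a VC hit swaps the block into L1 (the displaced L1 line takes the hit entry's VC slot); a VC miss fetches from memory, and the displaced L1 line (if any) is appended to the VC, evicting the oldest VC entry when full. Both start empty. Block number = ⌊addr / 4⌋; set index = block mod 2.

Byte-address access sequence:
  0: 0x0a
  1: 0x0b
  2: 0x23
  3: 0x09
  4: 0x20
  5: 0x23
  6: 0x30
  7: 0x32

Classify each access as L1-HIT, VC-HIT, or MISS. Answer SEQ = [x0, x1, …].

SEQ = [MISS, L1-HIT, MISS, VC-HIT, VC-HIT, L1-HIT, MISS, L1-HIT]

0: 0xa (blk 2, set 0) → MISS  vc=[]
1: 0xb (blk 2, set 0) → L1-HIT  vc=[]
2: 0x23 (blk 8, set 0) → MISS  vc=[2]
3: 0x9 (blk 2, set 0) → VC-HIT  vc=[8]
4: 0x20 (blk 8, set 0) → VC-HIT  vc=[2]
5: 0x23 (blk 8, set 0) → L1-HIT  vc=[2]
6: 0x30 (blk 12, set 0) → MISS  vc=[2, 8]
7: 0x32 (blk 12, set 0) → L1-HIT  vc=[2, 8]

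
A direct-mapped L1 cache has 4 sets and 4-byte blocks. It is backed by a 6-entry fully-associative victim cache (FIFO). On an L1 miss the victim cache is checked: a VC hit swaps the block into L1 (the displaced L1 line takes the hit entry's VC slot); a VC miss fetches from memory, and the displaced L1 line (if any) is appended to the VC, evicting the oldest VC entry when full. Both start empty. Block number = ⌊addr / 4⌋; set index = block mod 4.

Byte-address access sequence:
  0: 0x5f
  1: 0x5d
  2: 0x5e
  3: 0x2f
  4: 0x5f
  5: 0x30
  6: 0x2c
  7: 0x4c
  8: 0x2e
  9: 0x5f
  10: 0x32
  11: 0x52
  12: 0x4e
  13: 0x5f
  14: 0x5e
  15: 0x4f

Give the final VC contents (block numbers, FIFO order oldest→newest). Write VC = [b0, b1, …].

#0 0x5f→b23/s3 MISS; vc=[]
#1 0x5d→b23/s3 L1-HIT; vc=[]
#2 0x5e→b23/s3 L1-HIT; vc=[]
#3 0x2f→b11/s3 MISS; vc=[23]
#4 0x5f→b23/s3 VC-HIT; vc=[11]
#5 0x30→b12/s0 MISS; vc=[11]
#6 0x2c→b11/s3 VC-HIT; vc=[23]
#7 0x4c→b19/s3 MISS; vc=[23,11]
#8 0x2e→b11/s3 VC-HIT; vc=[23,19]
#9 0x5f→b23/s3 VC-HIT; vc=[11,19]
#10 0x32→b12/s0 L1-HIT; vc=[11,19]
#11 0x52→b20/s0 MISS; vc=[11,19,12]
#12 0x4e→b19/s3 VC-HIT; vc=[11,23,12]
#13 0x5f→b23/s3 VC-HIT; vc=[11,19,12]
#14 0x5e→b23/s3 L1-HIT; vc=[11,19,12]
#15 0x4f→b19/s3 VC-HIT; vc=[11,23,12]

VC = [11, 23, 12]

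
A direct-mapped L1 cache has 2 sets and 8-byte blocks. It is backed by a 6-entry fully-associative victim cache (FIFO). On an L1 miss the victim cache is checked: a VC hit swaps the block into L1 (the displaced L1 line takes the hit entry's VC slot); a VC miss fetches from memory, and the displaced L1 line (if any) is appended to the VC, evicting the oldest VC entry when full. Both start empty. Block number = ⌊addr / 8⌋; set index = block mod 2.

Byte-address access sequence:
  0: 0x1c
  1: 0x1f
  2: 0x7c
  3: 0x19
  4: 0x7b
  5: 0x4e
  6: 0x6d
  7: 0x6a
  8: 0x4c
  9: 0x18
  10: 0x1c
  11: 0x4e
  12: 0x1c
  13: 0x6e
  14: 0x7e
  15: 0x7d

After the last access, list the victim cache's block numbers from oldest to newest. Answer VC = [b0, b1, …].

#0 0x1c→b3/s1 MISS; vc=[]
#1 0x1f→b3/s1 L1-HIT; vc=[]
#2 0x7c→b15/s1 MISS; vc=[3]
#3 0x19→b3/s1 VC-HIT; vc=[15]
#4 0x7b→b15/s1 VC-HIT; vc=[3]
#5 0x4e→b9/s1 MISS; vc=[3,15]
#6 0x6d→b13/s1 MISS; vc=[3,15,9]
#7 0x6a→b13/s1 L1-HIT; vc=[3,15,9]
#8 0x4c→b9/s1 VC-HIT; vc=[3,15,13]
#9 0x18→b3/s1 VC-HIT; vc=[9,15,13]
#10 0x1c→b3/s1 L1-HIT; vc=[9,15,13]
#11 0x4e→b9/s1 VC-HIT; vc=[3,15,13]
#12 0x1c→b3/s1 VC-HIT; vc=[9,15,13]
#13 0x6e→b13/s1 VC-HIT; vc=[9,15,3]
#14 0x7e→b15/s1 VC-HIT; vc=[9,13,3]
#15 0x7d→b15/s1 L1-HIT; vc=[9,13,3]

VC = [9, 13, 3]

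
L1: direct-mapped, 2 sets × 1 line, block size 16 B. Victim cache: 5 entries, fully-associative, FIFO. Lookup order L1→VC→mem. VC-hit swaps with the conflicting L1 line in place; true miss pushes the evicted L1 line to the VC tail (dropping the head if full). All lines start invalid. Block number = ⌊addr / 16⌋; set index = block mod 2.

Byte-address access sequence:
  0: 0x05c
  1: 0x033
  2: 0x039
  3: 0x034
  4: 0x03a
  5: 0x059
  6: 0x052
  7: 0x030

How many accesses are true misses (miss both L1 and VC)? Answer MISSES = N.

0: 0x5c (blk 5, set 1) → MISS  vc=[]
1: 0x33 (blk 3, set 1) → MISS  vc=[5]
2: 0x39 (blk 3, set 1) → L1-HIT  vc=[5]
3: 0x34 (blk 3, set 1) → L1-HIT  vc=[5]
4: 0x3a (blk 3, set 1) → L1-HIT  vc=[5]
5: 0x59 (blk 5, set 1) → VC-HIT  vc=[3]
6: 0x52 (blk 5, set 1) → L1-HIT  vc=[3]
7: 0x30 (blk 3, set 1) → VC-HIT  vc=[5]

MISSES = 2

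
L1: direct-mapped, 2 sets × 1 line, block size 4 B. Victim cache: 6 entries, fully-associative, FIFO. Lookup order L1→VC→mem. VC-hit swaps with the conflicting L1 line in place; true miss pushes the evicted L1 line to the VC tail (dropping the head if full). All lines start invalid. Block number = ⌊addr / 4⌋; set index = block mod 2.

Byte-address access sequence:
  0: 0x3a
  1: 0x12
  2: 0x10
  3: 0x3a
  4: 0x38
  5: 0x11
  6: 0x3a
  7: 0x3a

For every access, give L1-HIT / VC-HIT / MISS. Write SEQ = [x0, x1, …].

0: 0x3a (blk 14, set 0) → MISS  vc=[]
1: 0x12 (blk 4, set 0) → MISS  vc=[14]
2: 0x10 (blk 4, set 0) → L1-HIT  vc=[14]
3: 0x3a (blk 14, set 0) → VC-HIT  vc=[4]
4: 0x38 (blk 14, set 0) → L1-HIT  vc=[4]
5: 0x11 (blk 4, set 0) → VC-HIT  vc=[14]
6: 0x3a (blk 14, set 0) → VC-HIT  vc=[4]
7: 0x3a (blk 14, set 0) → L1-HIT  vc=[4]

SEQ = [MISS, MISS, L1-HIT, VC-HIT, L1-HIT, VC-HIT, VC-HIT, L1-HIT]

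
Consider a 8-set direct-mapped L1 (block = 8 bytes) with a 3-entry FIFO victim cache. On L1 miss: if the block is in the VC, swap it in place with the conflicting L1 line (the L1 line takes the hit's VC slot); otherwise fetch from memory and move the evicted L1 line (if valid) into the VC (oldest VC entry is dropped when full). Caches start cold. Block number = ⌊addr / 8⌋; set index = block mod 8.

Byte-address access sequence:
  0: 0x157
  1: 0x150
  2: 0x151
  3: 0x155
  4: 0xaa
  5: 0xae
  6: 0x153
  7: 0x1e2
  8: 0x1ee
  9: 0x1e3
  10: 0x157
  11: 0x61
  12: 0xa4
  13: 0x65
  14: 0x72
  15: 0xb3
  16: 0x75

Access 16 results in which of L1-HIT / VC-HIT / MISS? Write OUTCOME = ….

OUTCOME = VC-HIT

0: 0x157 (blk 42, set 2) → MISS  vc=[]
1: 0x150 (blk 42, set 2) → L1-HIT  vc=[]
2: 0x151 (blk 42, set 2) → L1-HIT  vc=[]
3: 0x155 (blk 42, set 2) → L1-HIT  vc=[]
4: 0xaa (blk 21, set 5) → MISS  vc=[]
5: 0xae (blk 21, set 5) → L1-HIT  vc=[]
6: 0x153 (blk 42, set 2) → L1-HIT  vc=[]
7: 0x1e2 (blk 60, set 4) → MISS  vc=[]
8: 0x1ee (blk 61, set 5) → MISS  vc=[21]
9: 0x1e3 (blk 60, set 4) → L1-HIT  vc=[21]
10: 0x157 (blk 42, set 2) → L1-HIT  vc=[21]
11: 0x61 (blk 12, set 4) → MISS  vc=[21, 60]
12: 0xa4 (blk 20, set 4) → MISS  vc=[21, 60, 12]
13: 0x65 (blk 12, set 4) → VC-HIT  vc=[21, 60, 20]
14: 0x72 (blk 14, set 6) → MISS  vc=[21, 60, 20]
15: 0xb3 (blk 22, set 6) → MISS  vc=[60, 20, 14]
16: 0x75 (blk 14, set 6) → VC-HIT  vc=[60, 20, 22]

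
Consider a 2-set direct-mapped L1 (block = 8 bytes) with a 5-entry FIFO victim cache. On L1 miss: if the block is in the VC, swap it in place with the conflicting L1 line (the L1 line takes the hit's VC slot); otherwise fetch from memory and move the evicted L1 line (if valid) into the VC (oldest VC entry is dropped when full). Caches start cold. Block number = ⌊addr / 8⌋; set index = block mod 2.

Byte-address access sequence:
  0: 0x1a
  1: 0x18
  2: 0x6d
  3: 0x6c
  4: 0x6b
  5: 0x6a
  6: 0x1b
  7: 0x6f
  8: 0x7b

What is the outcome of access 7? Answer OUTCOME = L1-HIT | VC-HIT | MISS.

OUTCOME = VC-HIT

  [0] addr=0x1a blk=3 s=1: MISS | VC []
  [1] addr=0x18 blk=3 s=1: L1-HIT | VC []
  [2] addr=0x6d blk=13 s=1: MISS | VC [3]
  [3] addr=0x6c blk=13 s=1: L1-HIT | VC [3]
  [4] addr=0x6b blk=13 s=1: L1-HIT | VC [3]
  [5] addr=0x6a blk=13 s=1: L1-HIT | VC [3]
  [6] addr=0x1b blk=3 s=1: VC-HIT | VC [13]
  [7] addr=0x6f blk=13 s=1: VC-HIT | VC [3]
  [8] addr=0x7b blk=15 s=1: MISS | VC [3, 13]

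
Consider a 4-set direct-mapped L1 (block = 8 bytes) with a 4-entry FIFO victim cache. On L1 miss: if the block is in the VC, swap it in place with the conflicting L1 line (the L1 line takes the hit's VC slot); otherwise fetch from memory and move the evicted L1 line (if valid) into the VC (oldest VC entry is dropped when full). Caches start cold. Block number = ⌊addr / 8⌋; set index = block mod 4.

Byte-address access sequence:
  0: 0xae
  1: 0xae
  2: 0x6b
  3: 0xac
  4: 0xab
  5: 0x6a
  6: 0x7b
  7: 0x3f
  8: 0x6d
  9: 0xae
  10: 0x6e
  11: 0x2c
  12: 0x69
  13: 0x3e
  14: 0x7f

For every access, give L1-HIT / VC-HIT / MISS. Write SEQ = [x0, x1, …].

#0 0xae→b21/s1 MISS; vc=[]
#1 0xae→b21/s1 L1-HIT; vc=[]
#2 0x6b→b13/s1 MISS; vc=[21]
#3 0xac→b21/s1 VC-HIT; vc=[13]
#4 0xab→b21/s1 L1-HIT; vc=[13]
#5 0x6a→b13/s1 VC-HIT; vc=[21]
#6 0x7b→b15/s3 MISS; vc=[21]
#7 0x3f→b7/s3 MISS; vc=[21,15]
#8 0x6d→b13/s1 L1-HIT; vc=[21,15]
#9 0xae→b21/s1 VC-HIT; vc=[13,15]
#10 0x6e→b13/s1 VC-HIT; vc=[21,15]
#11 0x2c→b5/s1 MISS; vc=[21,15,13]
#12 0x69→b13/s1 VC-HIT; vc=[21,15,5]
#13 0x3e→b7/s3 L1-HIT; vc=[21,15,5]
#14 0x7f→b15/s3 VC-HIT; vc=[21,7,5]

SEQ = [MISS, L1-HIT, MISS, VC-HIT, L1-HIT, VC-HIT, MISS, MISS, L1-HIT, VC-HIT, VC-HIT, MISS, VC-HIT, L1-HIT, VC-HIT]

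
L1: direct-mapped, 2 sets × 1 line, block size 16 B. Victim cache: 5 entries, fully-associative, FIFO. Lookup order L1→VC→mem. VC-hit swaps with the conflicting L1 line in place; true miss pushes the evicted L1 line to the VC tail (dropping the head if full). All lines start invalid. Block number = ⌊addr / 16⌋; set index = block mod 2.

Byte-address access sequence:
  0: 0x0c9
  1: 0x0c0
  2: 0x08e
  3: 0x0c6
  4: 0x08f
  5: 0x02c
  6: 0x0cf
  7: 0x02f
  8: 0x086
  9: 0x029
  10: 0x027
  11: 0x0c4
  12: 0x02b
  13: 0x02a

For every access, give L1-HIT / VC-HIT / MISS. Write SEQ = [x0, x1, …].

  [0] addr=0xc9 blk=12 s=0: MISS | VC []
  [1] addr=0xc0 blk=12 s=0: L1-HIT | VC []
  [2] addr=0x8e blk=8 s=0: MISS | VC [12]
  [3] addr=0xc6 blk=12 s=0: VC-HIT | VC [8]
  [4] addr=0x8f blk=8 s=0: VC-HIT | VC [12]
  [5] addr=0x2c blk=2 s=0: MISS | VC [12, 8]
  [6] addr=0xcf blk=12 s=0: VC-HIT | VC [2, 8]
  [7] addr=0x2f blk=2 s=0: VC-HIT | VC [12, 8]
  [8] addr=0x86 blk=8 s=0: VC-HIT | VC [12, 2]
  [9] addr=0x29 blk=2 s=0: VC-HIT | VC [12, 8]
  [10] addr=0x27 blk=2 s=0: L1-HIT | VC [12, 8]
  [11] addr=0xc4 blk=12 s=0: VC-HIT | VC [2, 8]
  [12] addr=0x2b blk=2 s=0: VC-HIT | VC [12, 8]
  [13] addr=0x2a blk=2 s=0: L1-HIT | VC [12, 8]

SEQ = [MISS, L1-HIT, MISS, VC-HIT, VC-HIT, MISS, VC-HIT, VC-HIT, VC-HIT, VC-HIT, L1-HIT, VC-HIT, VC-HIT, L1-HIT]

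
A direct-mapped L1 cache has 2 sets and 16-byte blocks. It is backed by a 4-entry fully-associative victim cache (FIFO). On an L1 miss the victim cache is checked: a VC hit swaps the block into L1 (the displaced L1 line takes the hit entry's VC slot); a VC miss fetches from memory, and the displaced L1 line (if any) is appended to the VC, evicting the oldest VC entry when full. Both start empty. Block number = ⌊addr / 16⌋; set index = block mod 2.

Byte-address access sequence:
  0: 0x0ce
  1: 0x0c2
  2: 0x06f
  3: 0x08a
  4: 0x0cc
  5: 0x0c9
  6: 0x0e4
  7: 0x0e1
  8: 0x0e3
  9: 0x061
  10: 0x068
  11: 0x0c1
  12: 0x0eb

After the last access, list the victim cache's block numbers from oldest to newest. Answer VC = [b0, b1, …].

VC = [8, 12, 6]

#0 0xce→b12/s0 MISS; vc=[]
#1 0xc2→b12/s0 L1-HIT; vc=[]
#2 0x6f→b6/s0 MISS; vc=[12]
#3 0x8a→b8/s0 MISS; vc=[12,6]
#4 0xcc→b12/s0 VC-HIT; vc=[8,6]
#5 0xc9→b12/s0 L1-HIT; vc=[8,6]
#6 0xe4→b14/s0 MISS; vc=[8,6,12]
#7 0xe1→b14/s0 L1-HIT; vc=[8,6,12]
#8 0xe3→b14/s0 L1-HIT; vc=[8,6,12]
#9 0x61→b6/s0 VC-HIT; vc=[8,14,12]
#10 0x68→b6/s0 L1-HIT; vc=[8,14,12]
#11 0xc1→b12/s0 VC-HIT; vc=[8,14,6]
#12 0xeb→b14/s0 VC-HIT; vc=[8,12,6]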